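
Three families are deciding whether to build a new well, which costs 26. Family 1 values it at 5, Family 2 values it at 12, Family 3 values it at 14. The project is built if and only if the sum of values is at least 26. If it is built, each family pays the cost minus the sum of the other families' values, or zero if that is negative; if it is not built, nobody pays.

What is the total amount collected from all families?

Total value 31 ≥ cost 26, so it is built.
Family 1: others sum to 26; max(0, 26 - 26) = 0.
Family 2: others sum to 19; max(0, 26 - 19) = 7.
Family 3: others sum to 17; max(0, 26 - 17) = 9.
Total collected = 0 + 7 + 9 = 16.

16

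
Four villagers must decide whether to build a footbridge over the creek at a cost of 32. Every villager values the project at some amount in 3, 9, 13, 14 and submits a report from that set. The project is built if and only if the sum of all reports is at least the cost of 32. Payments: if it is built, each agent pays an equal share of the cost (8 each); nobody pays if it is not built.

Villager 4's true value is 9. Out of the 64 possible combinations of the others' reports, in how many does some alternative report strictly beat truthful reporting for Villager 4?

9

Others report (3, 3, 13): truth gives 0; report 13 gives 1 > 0. Violating.
Others report (3, 3, 14): truth gives 0; report 13 gives 1 > 0. Violating.
Others report (3, 9, 9): truth gives 0; report 13 gives 1 > 0. Violating.
Others report (3, 13, 3): truth gives 0; report 13 gives 1 > 0. Violating.
Others report (3, 3, 3): truth gives 0; no alternative beats it.
Others report (3, 3, 9): truth gives 0; no alternative beats it.
(Checking all 64 profiles: 9 have a profitable deviation, 55 do not.)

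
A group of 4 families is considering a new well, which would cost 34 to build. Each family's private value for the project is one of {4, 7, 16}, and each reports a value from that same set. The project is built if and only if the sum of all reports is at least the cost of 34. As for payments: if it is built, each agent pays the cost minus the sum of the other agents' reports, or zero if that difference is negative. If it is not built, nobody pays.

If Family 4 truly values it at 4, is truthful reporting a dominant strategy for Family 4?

Check each profile of the others' reports and compare truth against every alternative report.
Others report (4, 7, 16): truth gives 0, best alternative gives -3.
Others report (4, 16, 7): truth gives 0, best alternative gives -3.
Others report (7, 4, 16): truth gives 0, best alternative gives -3.
Others report (7, 16, 4): truth gives 0, best alternative gives -3.
Others report (16, 4, 7): truth gives 0, best alternative gives -3.
Others report (16, 7, 4): truth gives 0, best alternative gives -3.
(Remaining 21 profiles checked similarly; truth is weakly best in each.)
In every case the truthful report is at least as good as any alternative, so it is a dominant strategy.

Yes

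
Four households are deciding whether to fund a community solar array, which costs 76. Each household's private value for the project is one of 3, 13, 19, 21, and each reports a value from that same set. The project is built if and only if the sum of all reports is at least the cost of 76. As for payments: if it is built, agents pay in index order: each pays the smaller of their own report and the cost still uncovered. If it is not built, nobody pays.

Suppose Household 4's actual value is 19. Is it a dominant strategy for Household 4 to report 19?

Yes

Check each profile of the others' reports and compare truth against every alternative report.
Others report (21, 21, 21): truth gives 6, best alternative gives 6.
Others report (19, 21, 21): truth gives 4, best alternative gives 4.
Others report (21, 19, 21): truth gives 4, best alternative gives 4.
Others report (21, 21, 19): truth gives 4, best alternative gives 4.
Others report (19, 19, 21): truth gives 2, best alternative gives 2.
Others report (19, 21, 19): truth gives 2, best alternative gives 2.
(Remaining 58 profiles checked similarly; truth is weakly best in each.)
In every case the truthful report is at least as good as any alternative, so it is a dominant strategy.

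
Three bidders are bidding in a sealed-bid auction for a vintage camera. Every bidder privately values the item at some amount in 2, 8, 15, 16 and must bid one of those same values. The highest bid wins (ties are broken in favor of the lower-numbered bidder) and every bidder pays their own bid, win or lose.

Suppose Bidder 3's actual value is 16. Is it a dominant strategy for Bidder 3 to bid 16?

No

Consider the case where Bidder 1 bids 2 and Bidder 2 bids 2.
Truthful bid 16: wins, pays 16, utility 16 - 16 = 0.
Bid 8 instead: wins, pays 8, utility 16 - 8 = 8.
Since 8 > 0, bidding 8 is strictly better here, so truthful bidding is not dominant.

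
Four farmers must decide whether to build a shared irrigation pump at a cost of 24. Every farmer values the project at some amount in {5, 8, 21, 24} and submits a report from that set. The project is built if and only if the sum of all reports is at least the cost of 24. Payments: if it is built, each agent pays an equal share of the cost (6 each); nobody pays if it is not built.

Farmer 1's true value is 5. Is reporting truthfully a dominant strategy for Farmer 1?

Yes

Check each profile of the others' reports and compare truth against every alternative report.
Others report (5, 5, 8): truth gives 0, best alternative gives -1.
Others report (5, 8, 5): truth gives 0, best alternative gives -1.
Others report (8, 5, 5): truth gives 0, best alternative gives -1.
Others report (5, 5, 21): truth gives -1, best alternative gives -1.
Others report (5, 5, 24): truth gives -1, best alternative gives -1.
Others report (5, 8, 8): truth gives -1, best alternative gives -1.
(Remaining 58 profiles checked similarly; truth is weakly best in each.)
In every case the truthful report is at least as good as any alternative, so it is a dominant strategy.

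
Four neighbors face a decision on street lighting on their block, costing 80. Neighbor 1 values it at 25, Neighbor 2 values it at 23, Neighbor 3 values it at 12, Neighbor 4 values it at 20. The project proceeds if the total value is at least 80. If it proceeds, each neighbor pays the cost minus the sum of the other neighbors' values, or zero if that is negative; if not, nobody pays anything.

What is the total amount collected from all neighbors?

Total value 80 ≥ cost 80, so it is built.
Neighbor 1: others sum to 55; max(0, 80 - 55) = 25.
Neighbor 2: others sum to 57; max(0, 80 - 57) = 23.
Neighbor 3: others sum to 68; max(0, 80 - 68) = 12.
Neighbor 4: others sum to 60; max(0, 80 - 60) = 20.
Total collected = 25 + 23 + 12 + 20 = 80.

80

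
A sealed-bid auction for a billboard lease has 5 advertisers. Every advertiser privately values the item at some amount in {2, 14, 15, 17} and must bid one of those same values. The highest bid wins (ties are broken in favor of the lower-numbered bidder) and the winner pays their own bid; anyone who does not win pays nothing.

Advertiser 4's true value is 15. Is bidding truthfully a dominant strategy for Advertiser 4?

Consider the case where Advertiser 1 bids 2, Advertiser 2 bids 2, Advertiser 3 bids 2 and Advertiser 5 bids 2.
Truthful bid 15: wins, pays 15, utility 15 - 15 = 0.
Bid 14 instead: wins, pays 14, utility 15 - 14 = 1.
Since 1 > 0, bidding 14 is strictly better here, so truthful bidding is not dominant.

No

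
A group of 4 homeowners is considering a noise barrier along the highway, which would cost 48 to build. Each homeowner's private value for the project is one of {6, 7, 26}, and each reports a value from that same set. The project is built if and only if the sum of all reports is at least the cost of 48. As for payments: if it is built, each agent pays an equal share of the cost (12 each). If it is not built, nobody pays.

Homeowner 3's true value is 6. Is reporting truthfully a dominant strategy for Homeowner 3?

Check each profile of the others' reports and compare truth against every alternative report.
Others report (6, 26, 26): truth gives -6, best alternative gives -6.
Others report (7, 26, 26): truth gives -6, best alternative gives -6.
Others report (26, 6, 26): truth gives -6, best alternative gives -6.
Others report (26, 7, 26): truth gives -6, best alternative gives -6.
Others report (26, 26, 6): truth gives -6, best alternative gives -6.
Others report (26, 26, 7): truth gives -6, best alternative gives -6.
(Remaining 21 profiles checked similarly; truth is weakly best in each.)
In every case the truthful report is at least as good as any alternative, so it is a dominant strategy.

Yes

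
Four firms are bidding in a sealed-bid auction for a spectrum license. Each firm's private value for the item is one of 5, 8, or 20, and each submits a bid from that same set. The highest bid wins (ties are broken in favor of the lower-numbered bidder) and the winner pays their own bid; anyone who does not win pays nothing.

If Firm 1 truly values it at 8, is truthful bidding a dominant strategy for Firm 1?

No

Consider the case where Firm 2 bids 5, Firm 3 bids 5 and Firm 4 bids 5.
Truthful bid 8: wins, pays 8, utility 8 - 8 = 0.
Bid 5 instead: wins, pays 5, utility 8 - 5 = 3.
Since 3 > 0, bidding 5 is strictly better here, so truthful bidding is not dominant.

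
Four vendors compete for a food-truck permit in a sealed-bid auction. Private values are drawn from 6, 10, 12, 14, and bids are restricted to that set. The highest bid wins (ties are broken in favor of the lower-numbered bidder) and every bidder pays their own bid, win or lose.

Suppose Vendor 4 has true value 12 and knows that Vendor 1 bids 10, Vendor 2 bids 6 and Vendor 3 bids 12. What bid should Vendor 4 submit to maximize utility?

14

Bid 6: loses but pays 6, utility -6.
Bid 10: loses but pays 10, utility -10.
Bid 12: loses but pays 12, utility -12.
Bid 14: wins, pays 14, utility 12 - 14 = -2.
The best choice is 14 with utility -2.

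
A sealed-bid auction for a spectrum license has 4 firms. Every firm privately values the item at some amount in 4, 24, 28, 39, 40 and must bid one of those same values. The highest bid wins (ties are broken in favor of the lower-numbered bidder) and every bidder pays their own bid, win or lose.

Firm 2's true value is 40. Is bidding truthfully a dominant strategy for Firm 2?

No

Consider the case where Firm 1 bids 4, Firm 3 bids 4 and Firm 4 bids 4.
Truthful bid 40: wins, pays 40, utility 40 - 40 = 0.
Bid 24 instead: wins, pays 24, utility 40 - 24 = 16.
Since 16 > 0, bidding 24 is strictly better here, so truthful bidding is not dominant.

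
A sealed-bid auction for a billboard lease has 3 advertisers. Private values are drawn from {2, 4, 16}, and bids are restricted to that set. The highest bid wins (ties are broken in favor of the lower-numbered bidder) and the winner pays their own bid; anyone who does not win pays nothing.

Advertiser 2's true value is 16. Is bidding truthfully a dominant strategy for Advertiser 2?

No

Consider the case where Advertiser 1 bids 2 and Advertiser 3 bids 2.
Truthful bid 16: wins, pays 16, utility 16 - 16 = 0.
Bid 4 instead: wins, pays 4, utility 16 - 4 = 12.
Since 12 > 0, bidding 4 is strictly better here, so truthful bidding is not dominant.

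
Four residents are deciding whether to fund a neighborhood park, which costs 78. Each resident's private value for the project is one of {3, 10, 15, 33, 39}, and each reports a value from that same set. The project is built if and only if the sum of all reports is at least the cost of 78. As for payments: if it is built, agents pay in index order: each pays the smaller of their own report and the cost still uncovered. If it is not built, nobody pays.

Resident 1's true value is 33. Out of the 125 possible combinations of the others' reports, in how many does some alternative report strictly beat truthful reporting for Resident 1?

Others report (3, 33, 33): truth gives 0; report 10 gives 23 > 0. Violating.
Others report (3, 33, 39): truth gives 0; report 3 gives 30 > 0. Violating.
Others report (3, 39, 33): truth gives 0; report 3 gives 30 > 0. Violating.
Others report (3, 39, 39): truth gives 0; report 3 gives 30 > 0. Violating.
Others report (3, 3, 3): truth gives 0; no alternative beats it.
Others report (3, 3, 10): truth gives 0; no alternative beats it.
(Checking all 125 profiles: 56 have a profitable deviation, 69 do not.)

56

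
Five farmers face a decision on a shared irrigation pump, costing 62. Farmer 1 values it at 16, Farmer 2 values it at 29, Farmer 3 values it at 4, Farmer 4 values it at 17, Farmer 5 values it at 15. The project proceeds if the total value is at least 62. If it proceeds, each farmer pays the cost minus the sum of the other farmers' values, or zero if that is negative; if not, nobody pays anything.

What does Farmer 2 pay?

Total value 81 ≥ cost 62, so the project is built.
The other farmers' values sum to 52.
Cost minus that sum is 62 - 52 = 10.

10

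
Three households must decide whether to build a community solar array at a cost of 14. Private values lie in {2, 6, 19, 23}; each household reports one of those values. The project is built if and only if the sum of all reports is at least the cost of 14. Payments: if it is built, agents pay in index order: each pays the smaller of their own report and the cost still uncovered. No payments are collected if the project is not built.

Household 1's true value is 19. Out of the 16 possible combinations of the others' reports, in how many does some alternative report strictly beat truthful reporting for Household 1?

15

Others report (2, 6): truth gives 5; report 6 gives 13 > 5. Violating.
Others report (2, 19): truth gives 5; report 2 gives 17 > 5. Violating.
Others report (2, 23): truth gives 5; report 2 gives 17 > 5. Violating.
Others report (6, 2): truth gives 5; report 6 gives 13 > 5. Violating.
Others report (2, 2): truth gives 5; no alternative beats it.
(Checking all 16 profiles: 15 have a profitable deviation, 1 does not.)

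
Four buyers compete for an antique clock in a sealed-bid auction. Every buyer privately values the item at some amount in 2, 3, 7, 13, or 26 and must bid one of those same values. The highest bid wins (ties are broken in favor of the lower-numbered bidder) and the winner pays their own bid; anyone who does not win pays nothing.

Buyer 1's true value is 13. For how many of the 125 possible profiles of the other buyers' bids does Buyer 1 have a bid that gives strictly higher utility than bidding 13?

27

Others bid (2, 2, 2): truth gives 0; bid 2 gives 11 > 0. Violating.
Others bid (2, 2, 3): truth gives 0; bid 3 gives 10 > 0. Violating.
Others bid (2, 2, 7): truth gives 0; bid 7 gives 6 > 0. Violating.
Others bid (2, 3, 2): truth gives 0; bid 3 gives 10 > 0. Violating.
Others bid (2, 2, 13): truth gives 0; no alternative beats it.
Others bid (2, 2, 26): truth gives 0; no alternative beats it.
(Checking all 125 profiles: 27 have a profitable deviation, 98 do not.)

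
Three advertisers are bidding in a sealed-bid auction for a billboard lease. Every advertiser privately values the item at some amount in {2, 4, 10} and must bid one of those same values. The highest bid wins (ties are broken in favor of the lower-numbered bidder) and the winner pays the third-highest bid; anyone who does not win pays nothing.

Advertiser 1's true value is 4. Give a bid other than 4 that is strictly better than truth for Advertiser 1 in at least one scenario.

10

Suppose Advertiser 2 bids 2 and Advertiser 3 bids 10.
Bid 4: loses, pays 0, utility 0.
Bid 10: wins, pays 2, utility 4 - 2 = 2.
So bidding 10 beats truth here (2 > 0).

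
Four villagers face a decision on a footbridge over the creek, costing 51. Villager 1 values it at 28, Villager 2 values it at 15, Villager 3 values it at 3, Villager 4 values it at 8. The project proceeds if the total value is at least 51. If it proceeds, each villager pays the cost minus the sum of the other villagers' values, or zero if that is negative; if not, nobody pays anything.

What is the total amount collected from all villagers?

42

Total value 54 ≥ cost 51, so it is built.
Villager 1: others sum to 26; max(0, 51 - 26) = 25.
Villager 2: others sum to 39; max(0, 51 - 39) = 12.
Villager 3: others sum to 51; max(0, 51 - 51) = 0.
Villager 4: others sum to 46; max(0, 51 - 46) = 5.
Total collected = 25 + 12 + 0 + 5 = 42.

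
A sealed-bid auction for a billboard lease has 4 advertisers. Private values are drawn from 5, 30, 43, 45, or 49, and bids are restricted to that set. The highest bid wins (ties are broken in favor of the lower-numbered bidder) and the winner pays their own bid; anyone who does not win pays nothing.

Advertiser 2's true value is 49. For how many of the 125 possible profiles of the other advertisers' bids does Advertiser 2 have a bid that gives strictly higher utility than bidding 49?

48

Others bid (5, 5, 5): truth gives 0; bid 30 gives 19 > 0. Violating.
Others bid (5, 5, 30): truth gives 0; bid 30 gives 19 > 0. Violating.
Others bid (5, 5, 43): truth gives 0; bid 43 gives 6 > 0. Violating.
Others bid (5, 5, 45): truth gives 0; bid 45 gives 4 > 0. Violating.
Others bid (5, 5, 49): truth gives 0; no alternative beats it.
Others bid (5, 30, 49): truth gives 0; no alternative beats it.
(Checking all 125 profiles: 48 have a profitable deviation, 77 do not.)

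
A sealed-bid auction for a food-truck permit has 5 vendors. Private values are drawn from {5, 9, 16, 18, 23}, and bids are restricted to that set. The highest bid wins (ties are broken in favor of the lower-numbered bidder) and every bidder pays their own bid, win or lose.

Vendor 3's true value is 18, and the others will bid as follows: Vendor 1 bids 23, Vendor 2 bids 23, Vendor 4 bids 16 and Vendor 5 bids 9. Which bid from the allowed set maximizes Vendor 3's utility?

Bid 5: loses but pays 5, utility -5.
Bid 9: loses but pays 9, utility -9.
Bid 16: loses but pays 16, utility -16.
Bid 18: loses but pays 18, utility -18.
Bid 23: loses but pays 23, utility -23.
The best choice is 5 with utility -5.

5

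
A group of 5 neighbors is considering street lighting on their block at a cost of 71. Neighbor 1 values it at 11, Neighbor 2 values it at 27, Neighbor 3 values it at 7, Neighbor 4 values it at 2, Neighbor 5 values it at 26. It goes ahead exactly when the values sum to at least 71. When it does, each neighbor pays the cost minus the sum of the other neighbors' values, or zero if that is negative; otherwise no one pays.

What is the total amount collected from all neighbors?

Total value 73 ≥ cost 71, so it is built.
Neighbor 1: others sum to 62; max(0, 71 - 62) = 9.
Neighbor 2: others sum to 46; max(0, 71 - 46) = 25.
Neighbor 3: others sum to 66; max(0, 71 - 66) = 5.
Neighbor 4: others sum to 71; max(0, 71 - 71) = 0.
Neighbor 5: others sum to 47; max(0, 71 - 47) = 24.
Total collected = 9 + 25 + 5 + 0 + 24 = 63.

63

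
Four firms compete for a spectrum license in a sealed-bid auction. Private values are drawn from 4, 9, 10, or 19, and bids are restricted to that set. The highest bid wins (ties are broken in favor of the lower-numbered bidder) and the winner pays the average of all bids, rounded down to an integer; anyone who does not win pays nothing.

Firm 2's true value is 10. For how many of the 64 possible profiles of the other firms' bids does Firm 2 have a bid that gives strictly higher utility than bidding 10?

Others bid (4, 9, 9): truth gives 2; bid 9 gives 3 > 2. Violating.
Others bid (10, 4, 4): truth gives 0; bid 19 gives 1 > 0. Violating.
Others bid (4, 4, 4): truth gives 5; no alternative beats it.
Others bid (4, 4, 9): truth gives 4; no alternative beats it.
(Checking all 64 profiles: 2 have a profitable deviation, 62 do not.)

2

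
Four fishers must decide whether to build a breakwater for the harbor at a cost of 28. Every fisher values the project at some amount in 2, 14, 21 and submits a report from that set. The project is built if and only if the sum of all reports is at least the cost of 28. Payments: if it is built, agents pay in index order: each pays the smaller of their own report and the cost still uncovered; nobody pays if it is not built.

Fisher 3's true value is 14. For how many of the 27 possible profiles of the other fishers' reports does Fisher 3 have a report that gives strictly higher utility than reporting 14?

Others report (2, 14, 14): truth gives 2; report 2 gives 12 > 2. Violating.
Others report (2, 14, 21): truth gives 2; report 2 gives 12 > 2. Violating.
Others report (2, 21, 14): truth gives 9; report 2 gives 12 > 9. Violating.
Others report (2, 21, 21): truth gives 9; report 2 gives 12 > 9. Violating.
Others report (2, 2, 2): truth gives 0; no alternative beats it.
Others report (2, 2, 14): truth gives 0; no alternative beats it.
(Checking all 27 profiles: 8 have a profitable deviation, 19 do not.)

8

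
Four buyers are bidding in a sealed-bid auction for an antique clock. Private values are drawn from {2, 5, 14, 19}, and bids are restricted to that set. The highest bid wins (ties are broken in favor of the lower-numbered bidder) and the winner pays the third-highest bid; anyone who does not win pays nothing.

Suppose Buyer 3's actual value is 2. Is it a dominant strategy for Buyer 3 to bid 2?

Check each profile of the others' bids and compare truth against every alternative bid.
Others bid (2, 2, 2): truth gives 0, best alternative gives 0.
Others bid (2, 2, 5): truth gives 0, best alternative gives 0.
Others bid (2, 2, 14): truth gives 0, best alternative gives 0.
Others bid (2, 2, 19): truth gives 0, best alternative gives 0.
Others bid (2, 5, 2): truth gives 0, best alternative gives 0.
Others bid (2, 5, 5): truth gives 0, best alternative gives 0.
(Remaining 58 profiles checked similarly; truth is weakly best in each.)
In every case the truthful bid is at least as good as any alternative, so it is a dominant strategy.

Yes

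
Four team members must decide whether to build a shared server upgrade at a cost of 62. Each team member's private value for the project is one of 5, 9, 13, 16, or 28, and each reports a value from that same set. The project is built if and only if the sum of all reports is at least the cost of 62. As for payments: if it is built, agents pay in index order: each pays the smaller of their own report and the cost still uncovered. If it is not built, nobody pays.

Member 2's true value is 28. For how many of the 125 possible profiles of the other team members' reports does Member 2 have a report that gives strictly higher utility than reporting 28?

Others report (5, 13, 28): truth gives 0; report 16 gives 12 > 0. Violating.
Others report (5, 16, 28): truth gives 0; report 13 gives 15 > 0. Violating.
Others report (5, 28, 13): truth gives 0; report 16 gives 12 > 0. Violating.
Others report (5, 28, 16): truth gives 0; report 13 gives 15 > 0. Violating.
Others report (5, 5, 5): truth gives 0; no alternative beats it.
Others report (5, 5, 9): truth gives 0; no alternative beats it.
(Checking all 125 profiles: 53 have a profitable deviation, 72 do not.)

53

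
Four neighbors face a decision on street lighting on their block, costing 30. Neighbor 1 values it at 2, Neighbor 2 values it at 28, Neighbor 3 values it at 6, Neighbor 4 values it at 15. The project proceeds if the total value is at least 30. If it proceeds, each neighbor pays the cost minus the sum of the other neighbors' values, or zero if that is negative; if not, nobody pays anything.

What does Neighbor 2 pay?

7

Total value 51 ≥ cost 30, so the project is built.
The other neighbors' values sum to 23.
Cost minus that sum is 30 - 23 = 7.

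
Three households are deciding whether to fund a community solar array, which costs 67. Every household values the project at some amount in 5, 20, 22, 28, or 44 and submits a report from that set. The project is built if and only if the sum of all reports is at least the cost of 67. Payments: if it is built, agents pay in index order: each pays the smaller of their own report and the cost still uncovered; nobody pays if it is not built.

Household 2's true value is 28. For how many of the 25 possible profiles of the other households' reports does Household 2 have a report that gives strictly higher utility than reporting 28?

14

Others report (5, 44): truth gives 0; report 20 gives 8 > 0. Violating.
Others report (20, 28): truth gives 0; report 20 gives 8 > 0. Violating.
Others report (20, 44): truth gives 0; report 5 gives 23 > 0. Violating.
Others report (22, 28): truth gives 0; report 20 gives 8 > 0. Violating.
Others report (5, 5): truth gives 0; no alternative beats it.
Others report (5, 20): truth gives 0; no alternative beats it.
(Checking all 25 profiles: 14 have a profitable deviation, 11 do not.)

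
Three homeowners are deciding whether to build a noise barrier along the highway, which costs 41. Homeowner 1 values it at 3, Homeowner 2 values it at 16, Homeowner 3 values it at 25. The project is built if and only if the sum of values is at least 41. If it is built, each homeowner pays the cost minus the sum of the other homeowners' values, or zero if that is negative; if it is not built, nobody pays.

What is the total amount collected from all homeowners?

35

Total value 44 ≥ cost 41, so it is built.
Homeowner 1: others sum to 41; max(0, 41 - 41) = 0.
Homeowner 2: others sum to 28; max(0, 41 - 28) = 13.
Homeowner 3: others sum to 19; max(0, 41 - 19) = 22.
Total collected = 0 + 13 + 22 = 35.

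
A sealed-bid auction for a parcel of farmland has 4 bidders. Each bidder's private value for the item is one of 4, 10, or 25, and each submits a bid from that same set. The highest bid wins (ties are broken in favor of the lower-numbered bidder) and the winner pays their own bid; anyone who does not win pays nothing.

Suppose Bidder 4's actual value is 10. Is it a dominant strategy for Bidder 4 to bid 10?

Check each profile of the others' bids and compare truth against every alternative bid.
Others bid (4, 4, 4): truth gives 0, best alternative gives 0.
Others bid (4, 4, 10): truth gives 0, best alternative gives 0.
Others bid (4, 4, 25): truth gives 0, best alternative gives 0.
Others bid (4, 10, 4): truth gives 0, best alternative gives 0.
Others bid (4, 10, 10): truth gives 0, best alternative gives 0.
Others bid (4, 10, 25): truth gives 0, best alternative gives 0.
(Remaining 21 profiles checked similarly; truth is weakly best in each.)
In every case the truthful bid is at least as good as any alternative, so it is a dominant strategy.

Yes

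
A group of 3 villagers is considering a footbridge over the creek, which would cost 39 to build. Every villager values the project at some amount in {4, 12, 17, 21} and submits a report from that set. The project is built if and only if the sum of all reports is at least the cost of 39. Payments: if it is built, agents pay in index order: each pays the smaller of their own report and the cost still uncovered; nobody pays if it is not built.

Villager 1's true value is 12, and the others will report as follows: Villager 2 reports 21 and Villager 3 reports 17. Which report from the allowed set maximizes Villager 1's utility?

4

Report 4: project built, pays 4, utility 12 - 4 = 8.
Report 12: project built, pays 12, utility 12 - 12 = 0.
Report 17: project built, pays 17, utility 12 - 17 = -5.
Report 21: project built, pays 21, utility 12 - 21 = -9.
The best choice is 4 with utility 8.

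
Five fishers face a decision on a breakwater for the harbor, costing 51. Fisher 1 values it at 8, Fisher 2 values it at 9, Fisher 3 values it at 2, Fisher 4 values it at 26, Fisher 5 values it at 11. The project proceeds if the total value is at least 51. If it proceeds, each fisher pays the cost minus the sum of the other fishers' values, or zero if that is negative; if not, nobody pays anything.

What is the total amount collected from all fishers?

34

Total value 56 ≥ cost 51, so it is built.
Fisher 1: others sum to 48; max(0, 51 - 48) = 3.
Fisher 2: others sum to 47; max(0, 51 - 47) = 4.
Fisher 3: others sum to 54; max(0, 51 - 54) = 0.
Fisher 4: others sum to 30; max(0, 51 - 30) = 21.
Fisher 5: others sum to 45; max(0, 51 - 45) = 6.
Total collected = 3 + 4 + 0 + 21 + 6 = 34.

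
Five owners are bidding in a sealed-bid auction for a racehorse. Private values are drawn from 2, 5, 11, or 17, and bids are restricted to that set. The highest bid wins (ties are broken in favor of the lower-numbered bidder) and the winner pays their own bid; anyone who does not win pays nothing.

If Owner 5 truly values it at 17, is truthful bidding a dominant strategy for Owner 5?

No

Consider the case where Owner 1 bids 2, Owner 2 bids 2, Owner 3 bids 2 and Owner 4 bids 2.
Truthful bid 17: wins, pays 17, utility 17 - 17 = 0.
Bid 5 instead: wins, pays 5, utility 17 - 5 = 12.
Since 12 > 0, bidding 5 is strictly better here, so truthful bidding is not dominant.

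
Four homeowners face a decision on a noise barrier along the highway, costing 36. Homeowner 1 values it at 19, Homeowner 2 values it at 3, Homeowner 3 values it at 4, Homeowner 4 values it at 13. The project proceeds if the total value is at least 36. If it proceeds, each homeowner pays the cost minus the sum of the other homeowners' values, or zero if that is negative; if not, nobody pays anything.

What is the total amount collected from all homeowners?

27

Total value 39 ≥ cost 36, so it is built.
Homeowner 1: others sum to 20; max(0, 36 - 20) = 16.
Homeowner 2: others sum to 36; max(0, 36 - 36) = 0.
Homeowner 3: others sum to 35; max(0, 36 - 35) = 1.
Homeowner 4: others sum to 26; max(0, 36 - 26) = 10.
Total collected = 16 + 0 + 1 + 10 = 27.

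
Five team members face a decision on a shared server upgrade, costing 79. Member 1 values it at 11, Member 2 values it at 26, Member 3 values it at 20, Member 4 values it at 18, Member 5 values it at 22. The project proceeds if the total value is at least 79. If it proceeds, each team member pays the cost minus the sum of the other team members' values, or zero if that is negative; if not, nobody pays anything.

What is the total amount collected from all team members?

Total value 97 ≥ cost 79, so it is built.
Member 1: others sum to 86; max(0, 79 - 86) = 0.
Member 2: others sum to 71; max(0, 79 - 71) = 8.
Member 3: others sum to 77; max(0, 79 - 77) = 2.
Member 4: others sum to 79; max(0, 79 - 79) = 0.
Member 5: others sum to 75; max(0, 79 - 75) = 4.
Total collected = 0 + 8 + 2 + 0 + 4 = 14.

14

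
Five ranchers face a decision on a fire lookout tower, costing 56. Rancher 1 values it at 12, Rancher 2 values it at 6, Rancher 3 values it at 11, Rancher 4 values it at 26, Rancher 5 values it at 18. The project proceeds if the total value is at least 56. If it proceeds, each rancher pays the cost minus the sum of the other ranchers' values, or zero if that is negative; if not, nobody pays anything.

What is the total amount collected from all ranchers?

10

Total value 73 ≥ cost 56, so it is built.
Rancher 1: others sum to 61; max(0, 56 - 61) = 0.
Rancher 2: others sum to 67; max(0, 56 - 67) = 0.
Rancher 3: others sum to 62; max(0, 56 - 62) = 0.
Rancher 4: others sum to 47; max(0, 56 - 47) = 9.
Rancher 5: others sum to 55; max(0, 56 - 55) = 1.
Total collected = 0 + 0 + 0 + 9 + 1 = 10.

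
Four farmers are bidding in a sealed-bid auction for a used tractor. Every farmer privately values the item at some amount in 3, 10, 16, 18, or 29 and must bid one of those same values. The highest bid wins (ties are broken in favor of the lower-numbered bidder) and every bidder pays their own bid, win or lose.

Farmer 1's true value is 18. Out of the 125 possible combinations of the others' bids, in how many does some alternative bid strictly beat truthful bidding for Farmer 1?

88

Others bid (3, 3, 3): truth gives 0; bid 3 gives 15 > 0. Violating.
Others bid (3, 3, 10): truth gives 0; bid 10 gives 8 > 0. Violating.
Others bid (3, 3, 16): truth gives 0; bid 16 gives 2 > 0. Violating.
Others bid (3, 3, 29): truth gives -18; bid 3 gives -3 > -18. Violating.
Others bid (3, 3, 18): truth gives 0; no alternative beats it.
Others bid (3, 10, 18): truth gives 0; no alternative beats it.
(Checking all 125 profiles: 88 have a profitable deviation, 37 do not.)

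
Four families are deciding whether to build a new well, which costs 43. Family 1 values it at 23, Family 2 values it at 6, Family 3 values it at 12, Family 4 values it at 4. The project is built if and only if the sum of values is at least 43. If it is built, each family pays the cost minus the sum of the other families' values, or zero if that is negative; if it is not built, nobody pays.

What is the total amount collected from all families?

Total value 45 ≥ cost 43, so it is built.
Family 1: others sum to 22; max(0, 43 - 22) = 21.
Family 2: others sum to 39; max(0, 43 - 39) = 4.
Family 3: others sum to 33; max(0, 43 - 33) = 10.
Family 4: others sum to 41; max(0, 43 - 41) = 2.
Total collected = 21 + 4 + 10 + 2 = 37.

37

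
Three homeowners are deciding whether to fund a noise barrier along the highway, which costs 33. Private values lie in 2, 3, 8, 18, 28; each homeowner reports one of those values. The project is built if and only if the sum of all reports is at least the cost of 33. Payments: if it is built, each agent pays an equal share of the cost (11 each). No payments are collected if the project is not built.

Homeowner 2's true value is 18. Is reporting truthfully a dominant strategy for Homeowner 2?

Consider the case where Homeowner 1 reports 2 and Homeowner 3 reports 3.
Truthful report 18: project not built, utility 0.
Report 28 instead: project built, pays 11, utility 18 - 11 = 7.
Since 7 > 0, reporting 28 is strictly better here, so truthful reporting is not dominant.

No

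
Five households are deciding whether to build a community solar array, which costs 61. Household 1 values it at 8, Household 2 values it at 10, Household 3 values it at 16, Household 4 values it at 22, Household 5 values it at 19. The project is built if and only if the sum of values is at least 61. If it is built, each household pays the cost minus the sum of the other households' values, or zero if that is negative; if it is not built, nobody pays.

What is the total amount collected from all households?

15

Total value 75 ≥ cost 61, so it is built.
Household 1: others sum to 67; max(0, 61 - 67) = 0.
Household 2: others sum to 65; max(0, 61 - 65) = 0.
Household 3: others sum to 59; max(0, 61 - 59) = 2.
Household 4: others sum to 53; max(0, 61 - 53) = 8.
Household 5: others sum to 56; max(0, 61 - 56) = 5.
Total collected = 0 + 0 + 2 + 8 + 5 = 15.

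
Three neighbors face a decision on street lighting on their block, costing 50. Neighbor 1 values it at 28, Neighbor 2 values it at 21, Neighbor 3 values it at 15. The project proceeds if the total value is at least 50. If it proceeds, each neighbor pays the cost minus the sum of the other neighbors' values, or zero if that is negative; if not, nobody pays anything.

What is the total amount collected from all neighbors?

Total value 64 ≥ cost 50, so it is built.
Neighbor 1: others sum to 36; max(0, 50 - 36) = 14.
Neighbor 2: others sum to 43; max(0, 50 - 43) = 7.
Neighbor 3: others sum to 49; max(0, 50 - 49) = 1.
Total collected = 14 + 7 + 1 = 22.

22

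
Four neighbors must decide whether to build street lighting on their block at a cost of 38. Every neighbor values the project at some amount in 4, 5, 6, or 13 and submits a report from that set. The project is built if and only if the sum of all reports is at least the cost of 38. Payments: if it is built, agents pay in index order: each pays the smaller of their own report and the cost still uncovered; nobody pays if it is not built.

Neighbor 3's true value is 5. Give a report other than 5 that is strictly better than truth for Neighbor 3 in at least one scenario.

Suppose Neighbor 1 reports 13, Neighbor 2 reports 13 and Neighbor 4 reports 13.
Report 5: project built, pays 5, utility 5 - 5 = 0.
Report 4: project built, pays 4, utility 5 - 4 = 1.
So reporting 4 beats truth here (1 > 0).

4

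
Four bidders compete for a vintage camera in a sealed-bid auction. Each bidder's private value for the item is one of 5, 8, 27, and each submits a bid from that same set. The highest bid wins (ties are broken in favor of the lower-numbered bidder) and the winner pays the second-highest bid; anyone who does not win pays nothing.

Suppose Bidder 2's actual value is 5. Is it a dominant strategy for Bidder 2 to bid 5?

Check each profile of the others' bids and compare truth against every alternative bid.
Others bid (5, 5, 8): truth gives 0, best alternative gives -3.
Others bid (5, 8, 5): truth gives 0, best alternative gives -3.
Others bid (5, 8, 8): truth gives 0, best alternative gives -3.
Others bid (5, 5, 5): truth gives 0, best alternative gives 0.
Others bid (5, 5, 27): truth gives 0, best alternative gives 0.
Others bid (5, 8, 27): truth gives 0, best alternative gives 0.
(Remaining 21 profiles checked similarly; truth is weakly best in each.)
In every case the truthful bid is at least as good as any alternative, so it is a dominant strategy.

Yes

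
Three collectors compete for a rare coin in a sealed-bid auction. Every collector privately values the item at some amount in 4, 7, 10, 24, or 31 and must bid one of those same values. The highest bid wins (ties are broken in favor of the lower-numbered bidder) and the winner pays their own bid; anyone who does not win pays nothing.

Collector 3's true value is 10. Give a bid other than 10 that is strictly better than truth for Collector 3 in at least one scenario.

Suppose Collector 1 bids 4 and Collector 2 bids 4.
Bid 10: wins, pays 10, utility 10 - 10 = 0.
Bid 7: wins, pays 7, utility 10 - 7 = 3.
So bidding 7 beats truth here (3 > 0).

7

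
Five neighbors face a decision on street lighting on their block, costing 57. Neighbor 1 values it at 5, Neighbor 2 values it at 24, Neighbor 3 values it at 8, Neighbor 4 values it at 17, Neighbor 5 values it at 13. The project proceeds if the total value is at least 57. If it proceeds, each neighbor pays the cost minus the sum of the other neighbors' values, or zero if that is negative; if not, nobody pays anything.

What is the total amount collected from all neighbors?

Total value 67 ≥ cost 57, so it is built.
Neighbor 1: others sum to 62; max(0, 57 - 62) = 0.
Neighbor 2: others sum to 43; max(0, 57 - 43) = 14.
Neighbor 3: others sum to 59; max(0, 57 - 59) = 0.
Neighbor 4: others sum to 50; max(0, 57 - 50) = 7.
Neighbor 5: others sum to 54; max(0, 57 - 54) = 3.
Total collected = 0 + 14 + 0 + 7 + 3 = 24.

24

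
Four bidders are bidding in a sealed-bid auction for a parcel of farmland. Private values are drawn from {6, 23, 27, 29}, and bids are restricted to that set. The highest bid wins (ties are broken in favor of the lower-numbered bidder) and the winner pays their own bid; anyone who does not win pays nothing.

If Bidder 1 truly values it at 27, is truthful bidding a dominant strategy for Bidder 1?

No

Consider the case where Bidder 2 bids 6, Bidder 3 bids 6 and Bidder 4 bids 6.
Truthful bid 27: wins, pays 27, utility 27 - 27 = 0.
Bid 6 instead: wins, pays 6, utility 27 - 6 = 21.
Since 21 > 0, bidding 6 is strictly better here, so truthful bidding is not dominant.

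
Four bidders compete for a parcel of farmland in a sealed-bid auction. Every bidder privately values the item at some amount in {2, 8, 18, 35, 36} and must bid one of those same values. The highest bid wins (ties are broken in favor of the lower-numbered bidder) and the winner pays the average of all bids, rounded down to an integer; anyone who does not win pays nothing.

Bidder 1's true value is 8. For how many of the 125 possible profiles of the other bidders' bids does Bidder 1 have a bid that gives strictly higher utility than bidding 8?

1

Others bid (2, 2, 2): truth gives 5; bid 2 gives 6 > 5. Violating.
Others bid (2, 2, 8): truth gives 3; no alternative beats it.
Others bid (2, 2, 18): truth gives 0; no alternative beats it.
(Checking all 125 profiles: 1 has a profitable deviation, 124 do not.)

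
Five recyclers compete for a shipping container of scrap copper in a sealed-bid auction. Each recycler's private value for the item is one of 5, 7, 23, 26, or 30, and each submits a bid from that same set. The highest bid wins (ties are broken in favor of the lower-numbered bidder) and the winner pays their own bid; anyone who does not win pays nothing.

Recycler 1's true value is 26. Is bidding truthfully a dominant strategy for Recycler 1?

No

Consider the case where Recycler 2 bids 5, Recycler 3 bids 5, Recycler 4 bids 5 and Recycler 5 bids 5.
Truthful bid 26: wins, pays 26, utility 26 - 26 = 0.
Bid 5 instead: wins, pays 5, utility 26 - 5 = 21.
Since 21 > 0, bidding 5 is strictly better here, so truthful bidding is not dominant.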